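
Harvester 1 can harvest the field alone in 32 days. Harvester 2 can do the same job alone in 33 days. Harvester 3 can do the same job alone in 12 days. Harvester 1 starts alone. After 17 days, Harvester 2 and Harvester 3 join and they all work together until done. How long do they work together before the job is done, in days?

55/17 days

In the first 17 days Harvester 1 alone does 17/32 of the job, leaving 15/32.
Once everyone is working, combined rate: 1/32 + 1/33 + 1/12 = (33 + 32 + 88)/1056 = 153/1056 = 51/352 per day.
Remaining 15/32 at 51/352 per day takes 55/17 days.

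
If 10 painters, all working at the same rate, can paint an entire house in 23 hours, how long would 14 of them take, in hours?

Total work is 10·23 = 230 painter-hours.
With 14 painters: 230/14 = 115/7 hours.

115/7 hours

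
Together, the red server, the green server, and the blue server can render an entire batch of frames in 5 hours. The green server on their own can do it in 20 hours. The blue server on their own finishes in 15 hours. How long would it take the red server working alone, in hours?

Combined rate is 1/5 per hour.
Known contribution: 1/20 + 1/15 = (3 + 4)/60 = 7/60 per hour.
So the red server's rate is 1/5 − 7/60 = 1/12, meaning 12 hours alone.

12 hours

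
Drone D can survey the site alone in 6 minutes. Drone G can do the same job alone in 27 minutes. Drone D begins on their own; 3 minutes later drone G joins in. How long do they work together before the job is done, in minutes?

In the first 3 minutes drone D alone does 3/6 = 1/2 of the job, leaving 1/2.
Once everyone is working, combined rate: 1/6 + 1/27 = (9 + 2)/54 = 11/54 per minute.
Remaining 1/2 at 11/54 per minute takes 27/11 minutes.

27/11 minutes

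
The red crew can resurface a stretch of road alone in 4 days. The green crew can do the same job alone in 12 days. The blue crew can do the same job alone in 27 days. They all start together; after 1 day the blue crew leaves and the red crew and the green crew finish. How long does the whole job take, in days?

26/9 days

In the first 1 day the combined rate is 10/27, so 10/27 of the job is done, leaving 17/27.
After the blue crew leaves the rate is 1/3 per day; the remaining 17/27 takes 17/9 days.
Total = 1 + 17/9 = 26/9 days.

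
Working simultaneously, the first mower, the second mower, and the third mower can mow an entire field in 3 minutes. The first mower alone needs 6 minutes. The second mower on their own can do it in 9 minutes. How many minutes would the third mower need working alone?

Combined rate is 1/3 per minute.
Known contribution: 1/6 + 1/9 = (3 + 2)/18 = 5/18 per minute.
So the third mower's rate is 1/3 − 5/18 = 1/18, meaning 18 minutes alone.

18 minutes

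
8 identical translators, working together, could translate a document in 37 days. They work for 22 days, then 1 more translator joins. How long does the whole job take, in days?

One translator does 1/296 of the job per day.
After 22 days with 8 translators, 22/37 is done (15/37 left).
With 9 translators the rate is 9/296, so the rest takes 15/37 ÷ 9/296 = 40/3 days.
Total = 22 + 40/3 = 106/3 days.

106/3 days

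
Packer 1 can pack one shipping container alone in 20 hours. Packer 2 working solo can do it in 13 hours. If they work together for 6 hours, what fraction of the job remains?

31/130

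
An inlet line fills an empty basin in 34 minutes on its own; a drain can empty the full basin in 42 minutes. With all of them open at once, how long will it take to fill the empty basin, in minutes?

357/2 minutes

Net rate = 1/34 − 1/42 = (21 − 17)/714 = 4/714 = 2/357 per minute.
Filling time = 1 ÷ (2/357) = 357/2 minutes.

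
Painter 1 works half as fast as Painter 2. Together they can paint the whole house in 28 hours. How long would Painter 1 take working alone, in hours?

Let Painter 2's rate be r; then Painter 1's rate is (1/2)r, so together (1/2 + 1)r = (3/2)r = 1/28.
Thus r = 1/42 per hour.
Painter 2 alone: 42 hours; Painter 1 alone: 84 hours.

84 hours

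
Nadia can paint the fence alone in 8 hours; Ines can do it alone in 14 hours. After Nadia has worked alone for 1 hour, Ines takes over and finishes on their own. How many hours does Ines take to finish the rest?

In 1 hour Nadia does 1/8 of the job, leaving 7/8.
Ines works at 1/14 per hour, so finishing takes 7/8 ÷ 1/14 = 49/4 hours.

49/4 hours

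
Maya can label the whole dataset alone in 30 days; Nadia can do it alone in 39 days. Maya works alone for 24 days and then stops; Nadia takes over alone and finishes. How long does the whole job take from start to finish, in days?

In 24 days Maya does 24/30 = 4/5 of the job, leaving 1/5.
Nadia works at 1/39 per day, so finishing takes 1/5 ÷ 1/39 = 39/5 days.
Total time = 24 + 39/5 = 159/5 days.

159/5 days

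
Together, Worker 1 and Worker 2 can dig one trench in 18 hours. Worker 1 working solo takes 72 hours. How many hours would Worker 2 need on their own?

Combined rate is 1/18 per hour.
Known contribution: 1/72 per hour.
So Worker 2's rate is 1/18 − 1/72 = 1/24, meaning 24 hours alone.

24 hours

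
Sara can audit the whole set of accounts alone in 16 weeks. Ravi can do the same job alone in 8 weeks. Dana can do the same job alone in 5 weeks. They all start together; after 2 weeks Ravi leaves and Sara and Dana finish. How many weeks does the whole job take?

20/7 weeks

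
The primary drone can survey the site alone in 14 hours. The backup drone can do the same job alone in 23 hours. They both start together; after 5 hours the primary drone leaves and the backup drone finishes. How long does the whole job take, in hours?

In the first 5 hours the combined rate is 37/322, so 185/322 of the job is done, leaving 137/322.
After the primary drone leaves the rate is 1/23 per hour; the remaining 137/322 takes 137/14 hours.
Total = 5 + 137/14 = 207/14 hours.

207/14 hours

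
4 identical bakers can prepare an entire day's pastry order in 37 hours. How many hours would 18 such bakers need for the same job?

Total work is 4·37 = 148 baker-hours.
With 18 bakers: 148/18 = 74/9 hours.

74/9 hours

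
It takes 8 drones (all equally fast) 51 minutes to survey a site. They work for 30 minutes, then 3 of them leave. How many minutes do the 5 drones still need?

One drone does 1/408 of the job per minute.
After 30 minutes with 8 drones, 10/17 is done (7/17 left).
With 5 drones the rate is 5/408, so the rest takes 7/17 ÷ 5/408 = 168/5 minutes.

168/5 minutes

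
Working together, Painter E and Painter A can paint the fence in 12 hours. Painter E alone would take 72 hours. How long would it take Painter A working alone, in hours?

72/5 hours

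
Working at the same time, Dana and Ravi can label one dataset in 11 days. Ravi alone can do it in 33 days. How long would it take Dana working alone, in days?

33/2 days

Combined rate is 1/11 per day.
Known contribution: 1/33 per day.
So Dana's rate is 1/11 − 1/33 = 2/33, meaning 33/2 days alone.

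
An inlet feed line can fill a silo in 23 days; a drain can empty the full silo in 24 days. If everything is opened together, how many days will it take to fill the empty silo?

552 days

Net rate = 1/23 − 1/24 = (24 − 23)/552 = 1/552 per day.
Filling time = 1 ÷ (1/552) = 552 days.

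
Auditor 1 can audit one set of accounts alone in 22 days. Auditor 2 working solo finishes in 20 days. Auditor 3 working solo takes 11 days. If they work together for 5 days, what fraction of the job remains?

Combined rate: 1/22 + 1/20 + 1/11 = (10 + 11 + 20)/220 = 41/220 per day.
In 5 days they complete 5·41/220 = 41/44 of the job.
So 3/44 remains.

3/44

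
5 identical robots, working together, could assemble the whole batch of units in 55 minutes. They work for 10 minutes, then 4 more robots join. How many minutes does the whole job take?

35 minutes

One robot does 1/275 of the job per minute.
After 10 minutes with 5 robots, 2/11 is done (9/11 left).
With 9 robots the rate is 9/275, so the rest takes 9/11 ÷ 9/275 = 25 minutes.
Total = 10 + 25 = 35 minutes.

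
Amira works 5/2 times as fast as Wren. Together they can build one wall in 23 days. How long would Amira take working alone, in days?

161/5 days

Let Wren's rate be r; then Amira's rate is (5/2)r, so together (5/2 + 1)r = (7/2)r = 1/23.
Thus r = 2/161 per day.
Wren alone: 161/2 days; Amira alone: 161/5 days.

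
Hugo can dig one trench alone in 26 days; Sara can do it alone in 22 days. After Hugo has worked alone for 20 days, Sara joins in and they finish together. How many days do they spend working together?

11/4 days

In 20 days Hugo does 20/26 = 10/13 of the job, leaving 3/13.
Hugo and Sara together work at 12/143 per day, so finishing takes 3/13 ÷ 12/143 = 11/4 days.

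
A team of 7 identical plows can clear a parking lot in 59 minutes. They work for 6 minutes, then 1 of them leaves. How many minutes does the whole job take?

407/6 minutes

One plow does 1/413 of the job per minute.
After 6 minutes with 7 plows, 6/59 is done (53/59 left).
With 6 plows the rate is 6/413, so the rest takes 53/59 ÷ 6/413 = 371/6 minutes.
Total = 6 + 371/6 = 407/6 minutes.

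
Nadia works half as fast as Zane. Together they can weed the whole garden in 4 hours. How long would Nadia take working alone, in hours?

12 hours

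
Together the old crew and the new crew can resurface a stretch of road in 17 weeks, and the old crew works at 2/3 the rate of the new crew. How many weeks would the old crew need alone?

Let the new crew's rate be r; then the old crew's rate is (2/3)r, so together (2/3 + 1)r = (5/3)r = 1/17.
Thus r = 3/85 per week.
The new crew alone: 85/3 weeks; the old crew alone: 85/2 weeks.

85/2 weeks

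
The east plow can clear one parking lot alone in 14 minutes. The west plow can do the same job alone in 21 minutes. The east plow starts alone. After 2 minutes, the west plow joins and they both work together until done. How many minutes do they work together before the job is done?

36/5 minutes

In the first 2 minutes the east plow alone does 2/14 = 1/7 of the job, leaving 6/7.
Once everyone is working, combined rate: 1/14 + 1/21 = (3 + 2)/42 = 5/42 per minute.
Remaining 6/7 at 5/42 per minute takes 36/5 minutes.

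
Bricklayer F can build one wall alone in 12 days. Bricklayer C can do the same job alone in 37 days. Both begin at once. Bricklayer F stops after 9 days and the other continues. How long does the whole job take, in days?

In the first 9 days the combined rate is 49/444, so 147/148 of the job is done, leaving 1/148.
After Bricklayer F leaves the rate is 1/37 per day; the remaining 1/148 takes 1/4 days.
Total = 9 + 1/4 = 37/4 days.

37/4 days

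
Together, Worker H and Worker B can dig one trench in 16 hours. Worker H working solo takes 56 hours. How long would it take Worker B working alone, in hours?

112/5 hours

Combined rate is 1/16 per hour.
Known contribution: 1/56 per hour.
So Worker B's rate is 1/16 − 1/56 = 5/112, meaning 112/5 hours alone.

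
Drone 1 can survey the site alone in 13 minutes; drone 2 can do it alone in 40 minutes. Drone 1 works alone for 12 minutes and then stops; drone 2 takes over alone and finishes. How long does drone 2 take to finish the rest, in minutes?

In 12 minutes drone 1 does 12/13 of the job, leaving 1/13.
Drone 2 works at 1/40 per minute, so finishing takes 1/13 ÷ 1/40 = 40/13 minutes.

40/13 minutes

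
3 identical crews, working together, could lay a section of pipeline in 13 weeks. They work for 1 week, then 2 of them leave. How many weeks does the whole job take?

37 weeks

One crew does 1/39 of the job per week.
After 1 week with 3 crews, 1/13 is done (12/13 left).
With 1 crew the rate is 1/39, so the rest takes 12/13 ÷ 1/39 = 36 weeks.
Total = 1 + 36 = 37 weeks.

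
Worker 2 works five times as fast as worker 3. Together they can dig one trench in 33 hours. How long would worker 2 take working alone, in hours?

198/5 hours

Let worker 3's rate be r; then worker 2's rate is 5r, so together (5 + 1)r = 6r = 1/33.
Thus r = 1/198 per hour.
Worker 3 alone: 198 hours; worker 2 alone: 198/5 hours.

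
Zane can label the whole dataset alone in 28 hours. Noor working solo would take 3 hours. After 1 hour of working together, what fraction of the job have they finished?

31/84

Combined rate: 1/28 + 1/3 = (3 + 28)/84 = 31/84 per hour.
In 1 hour they complete 1·31/84 = 31/84 of the job.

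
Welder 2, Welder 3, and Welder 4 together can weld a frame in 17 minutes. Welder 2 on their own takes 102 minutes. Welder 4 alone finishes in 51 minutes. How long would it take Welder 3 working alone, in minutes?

34 minutes

Combined rate is 1/17 per minute.
Known contribution: 1/102 + 1/51 = (1 + 2)/102 = 3/102 = 1/34 per minute.
So Welder 3's rate is 1/17 − 1/34 = 1/34, meaning 34 minutes alone.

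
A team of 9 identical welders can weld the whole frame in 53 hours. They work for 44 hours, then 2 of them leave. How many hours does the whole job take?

One welder does 1/477 of the job per hour.
After 44 hours with 9 welders, 44/53 is done (9/53 left).
With 7 welders the rate is 7/477, so the rest takes 9/53 ÷ 7/477 = 81/7 hours.
Total = 44 + 81/7 = 389/7 hours.

389/7 hours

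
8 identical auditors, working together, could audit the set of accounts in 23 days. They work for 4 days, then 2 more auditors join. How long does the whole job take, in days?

One auditor does 1/184 of the job per day.
After 4 days with 8 auditors, 4/23 is done (19/23 left).
With 10 auditors the rate is 10/184 = 5/92, so the rest takes 19/23 ÷ 5/92 = 76/5 days.
Total = 4 + 76/5 = 96/5 days.

96/5 days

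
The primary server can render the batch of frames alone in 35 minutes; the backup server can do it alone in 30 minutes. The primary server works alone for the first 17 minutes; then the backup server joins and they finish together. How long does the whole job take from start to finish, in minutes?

329/13 minutes

In 17 minutes the primary server does 17/35 of the job, leaving 18/35.
The primary server and the backup server together work at 13/210 per minute, so finishing takes 18/35 ÷ 13/210 = 108/13 minutes.
Total time = 17 + 108/13 = 329/13 minutes.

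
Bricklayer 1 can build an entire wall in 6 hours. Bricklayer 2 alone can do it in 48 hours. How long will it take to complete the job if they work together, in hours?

16/3 hours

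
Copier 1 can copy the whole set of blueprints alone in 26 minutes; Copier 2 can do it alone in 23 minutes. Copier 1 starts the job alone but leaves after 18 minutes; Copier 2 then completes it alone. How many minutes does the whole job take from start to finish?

326/13 minutes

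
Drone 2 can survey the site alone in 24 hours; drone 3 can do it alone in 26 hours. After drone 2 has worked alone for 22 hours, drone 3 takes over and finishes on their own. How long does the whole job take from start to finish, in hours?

145/6 hours

In 22 hours drone 2 does 22/24 = 11/12 of the job, leaving 1/12.
Drone 3 works at 1/26 per hour, so finishing takes 1/12 ÷ 1/26 = 13/6 hours.
Total time = 22 + 13/6 = 145/6 hours.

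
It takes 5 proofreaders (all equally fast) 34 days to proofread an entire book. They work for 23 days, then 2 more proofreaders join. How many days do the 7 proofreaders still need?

One proofreader does 1/170 of the job per day.
After 23 days with 5 proofreaders, 23/34 is done (11/34 left).
With 7 proofreaders the rate is 7/170, so the rest takes 11/34 ÷ 7/170 = 55/7 days.

55/7 days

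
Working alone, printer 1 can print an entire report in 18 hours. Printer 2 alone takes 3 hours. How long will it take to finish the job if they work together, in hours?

18/7 hours

Combined rate: 1/18 + 1/3 = (1 + 6)/18 = 7/18 per hour.
Time = 1 ÷ (7/18) = 18/7 hours.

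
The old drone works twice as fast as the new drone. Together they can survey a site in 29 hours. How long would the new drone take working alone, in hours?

87 hours

Let the new drone's rate be r; then the old drone's rate is 2r, so together (2 + 1)r = 3r = 1/29.
Thus r = 1/87 per hour.
The new drone alone: 87 hours; the old drone alone: 87/2 hours.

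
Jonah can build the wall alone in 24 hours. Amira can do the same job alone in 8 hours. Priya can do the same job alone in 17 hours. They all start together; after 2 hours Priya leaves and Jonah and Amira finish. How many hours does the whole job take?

In the first 2 hours the combined rate is 23/102, so 23/51 of the job is done, leaving 28/51.
After Priya leaves the rate is 1/6 per hour; the remaining 28/51 takes 56/17 hours.
Total = 2 + 56/17 = 90/17 hours.

90/17 hours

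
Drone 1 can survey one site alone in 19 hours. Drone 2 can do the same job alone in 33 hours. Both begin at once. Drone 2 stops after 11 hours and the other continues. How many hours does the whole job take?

38/3 hours

In the first 11 hours the combined rate is 52/627, so 52/57 of the job is done, leaving 5/57.
After Drone 2 leaves the rate is 1/19 per hour; the remaining 5/57 takes 5/3 hours.
Total = 11 + 5/3 = 38/3 hours.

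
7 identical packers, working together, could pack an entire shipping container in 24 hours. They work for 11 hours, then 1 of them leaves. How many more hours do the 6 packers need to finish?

91/6 hours

One packer does 1/168 of the job per hour.
After 11 hours with 7 packers, 11/24 is done (13/24 left).
With 6 packers the rate is 6/168 = 1/28, so the rest takes 13/24 ÷ 1/28 = 91/6 hours.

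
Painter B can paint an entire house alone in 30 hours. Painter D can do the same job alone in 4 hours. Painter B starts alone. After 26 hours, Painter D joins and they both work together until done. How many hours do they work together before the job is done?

In the first 26 hours Painter B alone does 26/30 = 13/15 of the job, leaving 2/15.
Once everyone is working, combined rate: 1/30 + 1/4 = (2 + 15)/60 = 17/60 per hour.
Remaining 2/15 at 17/60 per hour takes 8/17 hours.

8/17 hours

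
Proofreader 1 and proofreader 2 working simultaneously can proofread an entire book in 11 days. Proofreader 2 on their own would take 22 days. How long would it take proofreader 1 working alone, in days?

22 days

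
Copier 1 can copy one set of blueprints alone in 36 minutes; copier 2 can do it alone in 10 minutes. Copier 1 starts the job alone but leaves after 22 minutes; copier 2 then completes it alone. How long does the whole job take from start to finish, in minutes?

In 22 minutes copier 1 does 22/36 = 11/18 of the job, leaving 7/18.
Copier 2 works at 1/10 per minute, so finishing takes 7/18 ÷ 1/10 = 35/9 minutes.
Total time = 22 + 35/9 = 233/9 minutes.

233/9 minutes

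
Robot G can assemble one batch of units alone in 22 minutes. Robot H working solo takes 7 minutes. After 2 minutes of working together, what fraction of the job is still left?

48/77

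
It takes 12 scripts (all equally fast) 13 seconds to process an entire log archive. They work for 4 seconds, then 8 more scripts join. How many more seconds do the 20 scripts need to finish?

One script does 1/156 of the job per second.
After 4 seconds with 12 scripts, 4/13 is done (9/13 left).
With 20 scripts the rate is 20/156 = 5/39, so the rest takes 9/13 ÷ 5/39 = 27/5 seconds.

27/5 seconds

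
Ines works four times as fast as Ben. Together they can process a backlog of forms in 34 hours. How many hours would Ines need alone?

85/2 hours

Let Ben's rate be r; then Ines's rate is 4r, so together (4 + 1)r = 5r = 1/34.
Thus r = 1/170 per hour.
Ben alone: 170 hours; Ines alone: 85/2 hours.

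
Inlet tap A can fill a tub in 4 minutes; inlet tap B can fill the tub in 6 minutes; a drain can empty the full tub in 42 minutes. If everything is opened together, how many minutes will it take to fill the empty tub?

Net rate = 1/4 + 1/6 − 1/42 = (21 + 14 − 2)/84 = 33/84 = 11/28 per minute.
Filling time = 1 ÷ (11/28) = 28/11 minutes.

28/11 minutes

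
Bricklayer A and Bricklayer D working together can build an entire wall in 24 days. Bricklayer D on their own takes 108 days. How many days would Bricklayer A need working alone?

216/7 days

Combined rate is 1/24 per day.
Known contribution: 1/108 per day.
So Bricklayer A's rate is 1/24 − 1/108 = 7/216, meaning 216/7 days alone.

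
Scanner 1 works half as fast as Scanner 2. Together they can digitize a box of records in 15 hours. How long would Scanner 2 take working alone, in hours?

45/2 hours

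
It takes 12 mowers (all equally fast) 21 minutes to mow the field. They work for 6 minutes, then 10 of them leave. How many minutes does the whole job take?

One mower does 1/252 of the job per minute.
After 6 minutes with 12 mowers, 2/7 is done (5/7 left).
With 2 mowers the rate is 2/252 = 1/126, so the rest takes 5/7 ÷ 1/126 = 90 minutes.
Total = 6 + 90 = 96 minutes.

96 minutes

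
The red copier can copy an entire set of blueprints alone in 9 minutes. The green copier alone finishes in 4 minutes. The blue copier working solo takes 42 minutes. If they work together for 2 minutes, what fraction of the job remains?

Combined rate: 1/9 + 1/4 + 1/42 = (28 + 63 + 6)/252 = 97/252 per minute.
In 2 minutes they complete 2·97/252 = 97/126 of the job.
So 29/126 remains.

29/126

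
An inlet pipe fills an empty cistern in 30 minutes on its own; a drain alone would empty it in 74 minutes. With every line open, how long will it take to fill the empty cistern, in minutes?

555/11 minutes

Net rate = 1/30 − 1/74 = (37 − 15)/1110 = 22/1110 = 11/555 per minute.
Filling time = 1 ÷ (11/555) = 555/11 minutes.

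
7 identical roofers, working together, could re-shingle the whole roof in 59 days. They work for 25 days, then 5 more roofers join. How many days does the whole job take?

269/6 days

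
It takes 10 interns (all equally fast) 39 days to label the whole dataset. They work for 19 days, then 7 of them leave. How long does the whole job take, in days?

One intern does 1/390 of the job per day.
After 19 days with 10 interns, 19/39 is done (20/39 left).
With 3 interns the rate is 3/390 = 1/130, so the rest takes 20/39 ÷ 1/130 = 200/3 days.
Total = 19 + 200/3 = 257/3 days.

257/3 days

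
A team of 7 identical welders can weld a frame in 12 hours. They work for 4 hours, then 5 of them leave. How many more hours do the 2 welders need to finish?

One welder does 1/84 of the job per hour.
After 4 hours with 7 welders, 1/3 is done (2/3 left).
With 2 welders the rate is 2/84 = 1/42, so the rest takes 2/3 ÷ 1/42 = 28 hours.

28 hours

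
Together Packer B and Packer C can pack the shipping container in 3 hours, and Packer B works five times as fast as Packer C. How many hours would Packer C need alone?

18 hours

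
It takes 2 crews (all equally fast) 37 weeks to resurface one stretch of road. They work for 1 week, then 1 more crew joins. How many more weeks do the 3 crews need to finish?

24 weeks

One crew does 1/74 of the job per week.
After 1 week with 2 crews, 1/37 is done (36/37 left).
With 3 crews the rate is 3/74, so the rest takes 36/37 ÷ 3/74 = 24 weeks.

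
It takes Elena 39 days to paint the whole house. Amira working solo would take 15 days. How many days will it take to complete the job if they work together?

With two workers the combined time is the product over the sum: 39·15/(39+15) = 585/54 = 65/6 days.

65/6 days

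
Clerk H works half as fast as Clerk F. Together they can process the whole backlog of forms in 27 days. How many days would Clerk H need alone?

Let Clerk F's rate be r; then Clerk H's rate is (1/2)r, so together (1/2 + 1)r = (3/2)r = 1/27.
Thus r = 2/81 per day.
Clerk F alone: 81/2 days; Clerk H alone: 81 days.

81 days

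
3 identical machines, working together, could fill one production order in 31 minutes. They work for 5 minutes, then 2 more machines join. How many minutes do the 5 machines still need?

78/5 minutes

One machine does 1/93 of the job per minute.
After 5 minutes with 3 machines, 5/31 is done (26/31 left).
With 5 machines the rate is 5/93, so the rest takes 26/31 ÷ 5/93 = 78/5 minutes.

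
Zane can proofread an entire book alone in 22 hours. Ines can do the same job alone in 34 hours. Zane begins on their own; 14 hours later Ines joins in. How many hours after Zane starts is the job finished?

132/7 hours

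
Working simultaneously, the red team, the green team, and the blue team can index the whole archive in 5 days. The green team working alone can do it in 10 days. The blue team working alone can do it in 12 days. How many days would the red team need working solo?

Combined rate is 1/5 per day.
Known contribution: 1/10 + 1/12 = (6 + 5)/60 = 11/60 per day.
So the red team's rate is 1/5 − 11/60 = 1/60, meaning 60 days alone.

60 days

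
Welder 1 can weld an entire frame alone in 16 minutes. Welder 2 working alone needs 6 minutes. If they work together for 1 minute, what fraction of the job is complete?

11/48

Combined rate: 1/16 + 1/6 = (3 + 8)/48 = 11/48 per minute.
In 1 minute they complete 1·11/48 = 11/48 of the job.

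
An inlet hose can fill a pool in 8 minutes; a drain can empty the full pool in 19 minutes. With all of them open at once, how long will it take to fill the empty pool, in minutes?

Net rate = 1/8 − 1/19 = (19 − 8)/152 = 11/152 per minute.
Filling time = 1 ÷ (11/152) = 152/11 minutes.

152/11 minutes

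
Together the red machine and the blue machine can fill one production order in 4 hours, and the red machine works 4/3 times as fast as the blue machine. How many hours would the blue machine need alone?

28/3 hours

Let the blue machine's rate be r; then the red machine's rate is (4/3)r, so together (4/3 + 1)r = (7/3)r = 1/4.
Thus r = 3/28 per hour.
The blue machine alone: 28/3 hours; the red machine alone: 7 hours.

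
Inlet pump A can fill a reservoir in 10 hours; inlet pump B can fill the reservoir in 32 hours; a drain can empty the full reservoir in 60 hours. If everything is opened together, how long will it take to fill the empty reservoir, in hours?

96/11 hours

Net rate = 1/10 + 1/32 − 1/60 = (48 + 15 − 8)/480 = 55/480 = 11/96 per hour.
Filling time = 1 ÷ (11/96) = 96/11 hours.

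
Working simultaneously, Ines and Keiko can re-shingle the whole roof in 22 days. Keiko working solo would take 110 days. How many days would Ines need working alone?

55/2 days

Combined rate is 1/22 per day.
Known contribution: 1/110 per day.
So Ines's rate is 1/22 − 1/110 = 2/55, meaning 55/2 days alone.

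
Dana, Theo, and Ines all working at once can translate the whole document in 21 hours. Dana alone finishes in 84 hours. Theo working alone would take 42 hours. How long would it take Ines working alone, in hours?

Combined rate is 1/21 per hour.
Known contribution: 1/84 + 1/42 = (1 + 2)/84 = 3/84 = 1/28 per hour.
So Ines's rate is 1/21 − 1/28 = 1/84, meaning 84 hours alone.

84 hours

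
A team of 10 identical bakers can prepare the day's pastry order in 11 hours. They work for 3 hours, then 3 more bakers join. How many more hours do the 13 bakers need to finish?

One baker does 1/110 of the job per hour.
After 3 hours with 10 bakers, 3/11 is done (8/11 left).
With 13 bakers the rate is 13/110, so the rest takes 8/11 ÷ 13/110 = 80/13 hours.

80/13 hours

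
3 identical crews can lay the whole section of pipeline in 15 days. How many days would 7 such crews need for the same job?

Total work is 3·15 = 45 crew-days.
With 7 crews: 45/7 days.

45/7 days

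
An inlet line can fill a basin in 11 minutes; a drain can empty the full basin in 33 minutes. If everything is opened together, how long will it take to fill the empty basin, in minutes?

33/2 minutes

Net rate = 1/11 − 1/33 = (3 − 1)/33 = 2/33 per minute.
Filling time = 1 ÷ (2/33) = 33/2 minutes.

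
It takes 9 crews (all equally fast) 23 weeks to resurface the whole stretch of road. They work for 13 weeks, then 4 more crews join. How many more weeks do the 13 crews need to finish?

90/13 weeks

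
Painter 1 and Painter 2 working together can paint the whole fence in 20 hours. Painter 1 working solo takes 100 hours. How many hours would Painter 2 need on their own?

25 hours

Combined rate is 1/20 per hour.
Known contribution: 1/100 per hour.
So Painter 2's rate is 1/20 − 1/100 = 1/25, meaning 25 hours alone.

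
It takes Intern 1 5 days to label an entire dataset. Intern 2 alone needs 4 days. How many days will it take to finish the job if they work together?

With two workers the combined time is the product over the sum: 5·4/(5+4) = 20/9 days.

20/9 days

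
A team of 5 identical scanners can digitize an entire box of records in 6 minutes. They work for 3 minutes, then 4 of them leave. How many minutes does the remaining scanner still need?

15 minutes

One scanner does 1/30 of the job per minute.
After 3 minutes with 5 scanners, 1/2 is done (1/2 left).
With 1 scanner the rate is 1/30, so the rest takes 1/2 ÷ 1/30 = 15 minutes.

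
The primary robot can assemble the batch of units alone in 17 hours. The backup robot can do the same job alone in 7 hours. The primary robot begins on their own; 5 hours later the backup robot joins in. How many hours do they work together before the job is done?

7/2 hours

In the first 5 hours the primary robot alone does 5/17 of the job, leaving 12/17.
Once everyone is working, combined rate: 1/17 + 1/7 = (7 + 17)/119 = 24/119 per hour.
Remaining 12/17 at 24/119 per hour takes 7/2 hours.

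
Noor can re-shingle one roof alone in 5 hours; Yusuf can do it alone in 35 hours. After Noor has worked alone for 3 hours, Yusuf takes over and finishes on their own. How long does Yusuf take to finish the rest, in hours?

In 3 hours Noor does 3/5 of the job, leaving 2/5.
Yusuf works at 1/35 per hour, so finishing takes 2/5 ÷ 1/35 = 14 hours.

14 hours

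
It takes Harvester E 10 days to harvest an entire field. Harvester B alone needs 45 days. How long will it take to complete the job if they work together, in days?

90/11 days

With two workers the combined time is the product over the sum: 10·45/(10+45) = 450/55 = 90/11 days.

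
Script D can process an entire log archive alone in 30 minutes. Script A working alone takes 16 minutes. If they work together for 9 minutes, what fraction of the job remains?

Combined rate: 1/30 + 1/16 = (8 + 15)/240 = 23/240 per minute.
In 9 minutes they complete 9·23/240 = 69/80 of the job.
So 11/80 remains.

11/80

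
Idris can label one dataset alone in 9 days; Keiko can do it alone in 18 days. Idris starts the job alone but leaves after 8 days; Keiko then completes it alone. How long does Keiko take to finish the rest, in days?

In 8 days Idris does 8/9 of the job, leaving 1/9.
Keiko works at 1/18 per day, so finishing takes 1/9 ÷ 1/18 = 2 days.

2 days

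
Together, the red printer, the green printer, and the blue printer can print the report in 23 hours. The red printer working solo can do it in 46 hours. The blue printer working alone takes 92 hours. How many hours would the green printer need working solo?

Combined rate is 1/23 per hour.
Known contribution: 1/46 + 1/92 = (2 + 1)/92 = 3/92 per hour.
So the green printer's rate is 1/23 − 3/92 = 1/92, meaning 92 hours alone.

92 hours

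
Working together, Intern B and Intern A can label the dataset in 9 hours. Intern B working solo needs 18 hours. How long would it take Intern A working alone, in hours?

18 hours

Combined rate is 1/9 per hour.
Known contribution: 1/18 per hour.
So Intern A's rate is 1/9 − 1/18 = 1/18, meaning 18 hours alone.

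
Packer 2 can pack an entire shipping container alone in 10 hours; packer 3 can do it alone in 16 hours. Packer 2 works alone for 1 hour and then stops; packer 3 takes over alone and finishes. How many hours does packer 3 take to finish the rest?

In 1 hour packer 2 does 1/10 of the job, leaving 9/10.
Packer 3 works at 1/16 per hour, so finishing takes 9/10 ÷ 1/16 = 72/5 hours.

72/5 hours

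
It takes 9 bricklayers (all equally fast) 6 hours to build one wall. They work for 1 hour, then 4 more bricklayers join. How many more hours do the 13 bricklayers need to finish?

45/13 hours

One bricklayer does 1/54 of the job per hour.
After 1 hour with 9 bricklayers, 1/6 is done (5/6 left).
With 13 bricklayers the rate is 13/54, so the rest takes 5/6 ÷ 13/54 = 45/13 hours.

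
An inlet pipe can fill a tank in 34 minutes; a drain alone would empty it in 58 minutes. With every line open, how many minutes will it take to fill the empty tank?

493/6 minutes

Net rate = 1/34 − 1/58 = (29 − 17)/986 = 12/986 = 6/493 per minute.
Filling time = 1 ÷ (6/493) = 493/6 minutes.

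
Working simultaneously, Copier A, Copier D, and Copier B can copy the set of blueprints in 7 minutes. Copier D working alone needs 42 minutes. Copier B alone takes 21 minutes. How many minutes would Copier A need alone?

Combined rate is 1/7 per minute.
Known contribution: 1/42 + 1/21 = (1 + 2)/42 = 3/42 = 1/14 per minute.
So Copier A's rate is 1/7 − 1/14 = 1/14, meaning 14 minutes alone.

14 minutes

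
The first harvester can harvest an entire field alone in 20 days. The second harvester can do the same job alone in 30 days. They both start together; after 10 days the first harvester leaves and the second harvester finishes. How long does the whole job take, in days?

15 days

In the first 10 days the combined rate is 1/12, so 5/6 of the job is done, leaving 1/6.
After the first harvester leaves the rate is 1/30 per day; the remaining 1/6 takes 5 days.
Total = 10 + 5 = 15 days.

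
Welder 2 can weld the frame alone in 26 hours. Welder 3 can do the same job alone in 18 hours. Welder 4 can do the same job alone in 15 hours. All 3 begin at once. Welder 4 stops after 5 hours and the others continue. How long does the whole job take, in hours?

78/11 hours

In the first 5 hours the combined rate is 94/585, so 94/117 of the job is done, leaving 23/117.
After Welder 4 leaves the rate is 11/117 per hour; the remaining 23/117 takes 23/11 hours.
Total = 5 + 23/11 = 78/11 hours.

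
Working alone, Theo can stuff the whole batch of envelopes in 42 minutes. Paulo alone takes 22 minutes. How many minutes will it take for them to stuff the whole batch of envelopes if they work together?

231/16 minutes

Combined rate: 1/42 + 1/22 = (11 + 21)/462 = 32/462 = 16/231 per minute.
Time = 1 ÷ (16/231) = 231/16 minutes.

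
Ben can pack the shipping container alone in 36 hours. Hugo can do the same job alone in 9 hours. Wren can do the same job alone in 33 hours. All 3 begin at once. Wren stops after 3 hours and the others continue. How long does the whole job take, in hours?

In the first 3 hours the combined rate is 67/396, so 67/132 of the job is done, leaving 65/132.
After Wren leaves the rate is 5/36 per hour; the remaining 65/132 takes 39/11 hours.
Total = 3 + 39/11 = 72/11 hours.

72/11 hours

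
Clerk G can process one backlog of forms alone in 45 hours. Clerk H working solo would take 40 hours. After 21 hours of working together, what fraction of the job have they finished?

119/120

Combined rate: 1/45 + 1/40 = (8 + 9)/360 = 17/360 per hour.
In 21 hours they complete 21·17/360 = 119/120 of the job.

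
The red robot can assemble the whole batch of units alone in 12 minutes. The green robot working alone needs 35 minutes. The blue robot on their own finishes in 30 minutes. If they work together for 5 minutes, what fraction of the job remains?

23/84

Combined rate: 1/12 + 1/35 + 1/30 = (35 + 12 + 14)/420 = 61/420 per minute.
In 5 minutes they complete 5·61/420 = 61/84 of the job.
So 23/84 remains.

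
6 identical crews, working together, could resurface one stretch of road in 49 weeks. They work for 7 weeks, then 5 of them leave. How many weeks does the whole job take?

259 weeks

One crew does 1/294 of the job per week.
After 7 weeks with 6 crews, 1/7 is done (6/7 left).
With 1 crew the rate is 1/294, so the rest takes 6/7 ÷ 1/294 = 252 weeks.
Total = 7 + 252 = 259 weeks.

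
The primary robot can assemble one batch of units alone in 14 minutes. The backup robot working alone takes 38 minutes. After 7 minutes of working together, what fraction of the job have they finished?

13/19

Combined rate: 1/14 + 1/38 = (19 + 7)/266 = 26/266 = 13/133 per minute.
In 7 minutes they complete 7·13/133 = 13/19 of the job.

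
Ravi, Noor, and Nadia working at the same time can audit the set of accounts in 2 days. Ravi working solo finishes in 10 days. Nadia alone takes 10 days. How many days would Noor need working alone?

Combined rate is 1/2 per day.
Known contribution: 1/10 + 1/10 = (1 + 1)/10 = 2/10 = 1/5 per day.
So Noor's rate is 1/2 − 1/5 = 3/10, meaning 10/3 days alone.

10/3 days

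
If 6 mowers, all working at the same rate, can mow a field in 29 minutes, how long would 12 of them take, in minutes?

29/2 minutes

Total work is 6·29 = 174 mower-minutes.
With 12 mowers: 174/12 = 29/2 minutes.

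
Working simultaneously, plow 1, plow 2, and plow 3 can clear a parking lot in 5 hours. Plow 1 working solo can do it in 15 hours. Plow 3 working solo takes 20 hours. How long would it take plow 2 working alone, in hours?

12 hours

Combined rate is 1/5 per hour.
Known contribution: 1/15 + 1/20 = (4 + 3)/60 = 7/60 per hour.
So plow 2's rate is 1/5 − 7/60 = 1/12, meaning 12 hours alone.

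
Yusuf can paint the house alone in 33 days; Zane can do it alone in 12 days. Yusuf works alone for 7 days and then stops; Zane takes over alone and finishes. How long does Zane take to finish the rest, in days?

104/11 days

In 7 days Yusuf does 7/33 of the job, leaving 26/33.
Zane works at 1/12 per day, so finishing takes 26/33 ÷ 1/12 = 104/11 days.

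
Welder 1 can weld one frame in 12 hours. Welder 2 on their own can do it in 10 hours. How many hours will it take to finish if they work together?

Combined rate: 1/12 + 1/10 = (5 + 6)/60 = 11/60 per hour.
Time = 1 ÷ (11/60) = 60/11 hours.

60/11 hours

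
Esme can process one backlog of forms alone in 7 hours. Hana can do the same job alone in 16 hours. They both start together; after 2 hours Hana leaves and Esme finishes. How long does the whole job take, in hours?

In the first 2 hours the combined rate is 23/112, so 23/56 of the job is done, leaving 33/56.
After Hana leaves the rate is 1/7 per hour; the remaining 33/56 takes 33/8 hours.
Total = 2 + 33/8 = 49/8 hours.

49/8 hours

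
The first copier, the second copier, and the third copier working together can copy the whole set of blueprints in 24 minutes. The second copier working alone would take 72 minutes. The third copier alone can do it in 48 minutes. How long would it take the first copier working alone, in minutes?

Combined rate is 1/24 per minute.
Known contribution: 1/72 + 1/48 = (2 + 3)/144 = 5/144 per minute.
So the first copier's rate is 1/24 − 5/144 = 1/144, meaning 144 minutes alone.

144 minutes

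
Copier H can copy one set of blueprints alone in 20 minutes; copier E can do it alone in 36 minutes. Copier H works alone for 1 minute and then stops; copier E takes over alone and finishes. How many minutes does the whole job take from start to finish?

In 1 minute copier H does 1/20 of the job, leaving 19/20.
Copier E works at 1/36 per minute, so finishing takes 19/20 ÷ 1/36 = 171/5 minutes.
Total time = 1 + 171/5 = 176/5 minutes.

176/5 minutes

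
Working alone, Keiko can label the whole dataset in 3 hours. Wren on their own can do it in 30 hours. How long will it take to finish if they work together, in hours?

30/11 hours

Combined rate: 1/3 + 1/30 = (10 + 1)/30 = 11/30 per hour.
Time = 1 ÷ (11/30) = 30/11 hours.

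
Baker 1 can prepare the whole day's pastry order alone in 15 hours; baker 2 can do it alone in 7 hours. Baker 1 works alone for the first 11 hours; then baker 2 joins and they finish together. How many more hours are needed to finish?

14/11 hours

In 11 hours baker 1 does 11/15 of the job, leaving 4/15.
Baker 1 and baker 2 together work at 22/105 per hour, so finishing takes 4/15 ÷ 22/105 = 14/11 hours.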